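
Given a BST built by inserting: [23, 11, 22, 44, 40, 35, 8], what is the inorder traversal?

Tree insertion order: [23, 11, 22, 44, 40, 35, 8]
Tree (level-order array): [23, 11, 44, 8, 22, 40, None, None, None, None, None, 35]
Inorder traversal: [8, 11, 22, 23, 35, 40, 44]


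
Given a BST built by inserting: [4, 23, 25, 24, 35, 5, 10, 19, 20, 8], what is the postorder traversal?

Tree insertion order: [4, 23, 25, 24, 35, 5, 10, 19, 20, 8]
Tree (level-order array): [4, None, 23, 5, 25, None, 10, 24, 35, 8, 19, None, None, None, None, None, None, None, 20]
Postorder traversal: [8, 20, 19, 10, 5, 24, 35, 25, 23, 4]


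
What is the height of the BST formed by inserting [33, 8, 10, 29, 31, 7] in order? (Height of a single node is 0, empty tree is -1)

Insertion order: [33, 8, 10, 29, 31, 7]
Tree (level-order array): [33, 8, None, 7, 10, None, None, None, 29, None, 31]
Compute height bottom-up (empty subtree = -1):
  height(7) = 1 + max(-1, -1) = 0
  height(31) = 1 + max(-1, -1) = 0
  height(29) = 1 + max(-1, 0) = 1
  height(10) = 1 + max(-1, 1) = 2
  height(8) = 1 + max(0, 2) = 3
  height(33) = 1 + max(3, -1) = 4
Height = 4


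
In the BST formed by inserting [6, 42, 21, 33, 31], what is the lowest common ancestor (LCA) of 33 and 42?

Tree insertion order: [6, 42, 21, 33, 31]
Tree (level-order array): [6, None, 42, 21, None, None, 33, 31]
In a BST, the LCA of p=33, q=42 is the first node v on the
root-to-leaf path with p <= v <= q (go left if both < v, right if both > v).
Walk from root:
  at 6: both 33 and 42 > 6, go right
  at 42: 33 <= 42 <= 42, this is the LCA
LCA = 42


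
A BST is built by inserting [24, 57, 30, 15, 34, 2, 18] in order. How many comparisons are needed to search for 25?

Search path for 25: 24 -> 57 -> 30
Found: False
Comparisons: 3


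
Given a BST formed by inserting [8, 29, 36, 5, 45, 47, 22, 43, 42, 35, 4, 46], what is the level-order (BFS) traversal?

Tree insertion order: [8, 29, 36, 5, 45, 47, 22, 43, 42, 35, 4, 46]
Tree (level-order array): [8, 5, 29, 4, None, 22, 36, None, None, None, None, 35, 45, None, None, 43, 47, 42, None, 46]
BFS from the root, enqueuing left then right child of each popped node:
  queue [8] -> pop 8, enqueue [5, 29], visited so far: [8]
  queue [5, 29] -> pop 5, enqueue [4], visited so far: [8, 5]
  queue [29, 4] -> pop 29, enqueue [22, 36], visited so far: [8, 5, 29]
  queue [4, 22, 36] -> pop 4, enqueue [none], visited so far: [8, 5, 29, 4]
  queue [22, 36] -> pop 22, enqueue [none], visited so far: [8, 5, 29, 4, 22]
  queue [36] -> pop 36, enqueue [35, 45], visited so far: [8, 5, 29, 4, 22, 36]
  queue [35, 45] -> pop 35, enqueue [none], visited so far: [8, 5, 29, 4, 22, 36, 35]
  queue [45] -> pop 45, enqueue [43, 47], visited so far: [8, 5, 29, 4, 22, 36, 35, 45]
  queue [43, 47] -> pop 43, enqueue [42], visited so far: [8, 5, 29, 4, 22, 36, 35, 45, 43]
  queue [47, 42] -> pop 47, enqueue [46], visited so far: [8, 5, 29, 4, 22, 36, 35, 45, 43, 47]
  queue [42, 46] -> pop 42, enqueue [none], visited so far: [8, 5, 29, 4, 22, 36, 35, 45, 43, 47, 42]
  queue [46] -> pop 46, enqueue [none], visited so far: [8, 5, 29, 4, 22, 36, 35, 45, 43, 47, 42, 46]
Result: [8, 5, 29, 4, 22, 36, 35, 45, 43, 47, 42, 46]


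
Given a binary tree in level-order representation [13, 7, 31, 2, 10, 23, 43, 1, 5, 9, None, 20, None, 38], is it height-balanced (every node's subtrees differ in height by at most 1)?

Tree (level-order array): [13, 7, 31, 2, 10, 23, 43, 1, 5, 9, None, 20, None, 38]
Definition: a tree is height-balanced if, at every node, |h(left) - h(right)| <= 1 (empty subtree has height -1).
Bottom-up per-node check:
  node 1: h_left=-1, h_right=-1, diff=0 [OK], height=0
  node 5: h_left=-1, h_right=-1, diff=0 [OK], height=0
  node 2: h_left=0, h_right=0, diff=0 [OK], height=1
  node 9: h_left=-1, h_right=-1, diff=0 [OK], height=0
  node 10: h_left=0, h_right=-1, diff=1 [OK], height=1
  node 7: h_left=1, h_right=1, diff=0 [OK], height=2
  node 20: h_left=-1, h_right=-1, diff=0 [OK], height=0
  node 23: h_left=0, h_right=-1, diff=1 [OK], height=1
  node 38: h_left=-1, h_right=-1, diff=0 [OK], height=0
  node 43: h_left=0, h_right=-1, diff=1 [OK], height=1
  node 31: h_left=1, h_right=1, diff=0 [OK], height=2
  node 13: h_left=2, h_right=2, diff=0 [OK], height=3
All nodes satisfy the balance condition.
Result: Balanced


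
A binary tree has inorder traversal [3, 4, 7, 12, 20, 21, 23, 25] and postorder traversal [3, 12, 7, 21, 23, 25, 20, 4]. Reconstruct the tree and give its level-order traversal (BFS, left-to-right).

Inorder:   [3, 4, 7, 12, 20, 21, 23, 25]
Postorder: [3, 12, 7, 21, 23, 25, 20, 4]
Algorithm: postorder visits root last, so walk postorder right-to-left;
each value is the root of the current inorder slice — split it at that
value, recurse on the right subtree first, then the left.
Recursive splits:
  root=4; inorder splits into left=[3], right=[7, 12, 20, 21, 23, 25]
  root=20; inorder splits into left=[7, 12], right=[21, 23, 25]
  root=25; inorder splits into left=[21, 23], right=[]
  root=23; inorder splits into left=[21], right=[]
  root=21; inorder splits into left=[], right=[]
  root=7; inorder splits into left=[], right=[12]
  root=12; inorder splits into left=[], right=[]
  root=3; inorder splits into left=[], right=[]
Reconstructed level-order: [4, 3, 20, 7, 25, 12, 23, 21]


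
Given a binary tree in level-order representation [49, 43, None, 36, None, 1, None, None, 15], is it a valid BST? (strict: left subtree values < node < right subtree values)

Level-order array: [49, 43, None, 36, None, 1, None, None, 15]
Validate using subtree bounds (lo, hi): at each node, require lo < value < hi,
then recurse left with hi=value and right with lo=value.
Preorder trace (stopping at first violation):
  at node 49 with bounds (-inf, +inf): OK
  at node 43 with bounds (-inf, 49): OK
  at node 36 with bounds (-inf, 43): OK
  at node 1 with bounds (-inf, 36): OK
  at node 15 with bounds (1, 36): OK
No violation found at any node.
Result: Valid BST


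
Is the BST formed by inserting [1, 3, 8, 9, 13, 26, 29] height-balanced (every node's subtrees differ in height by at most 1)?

Tree (level-order array): [1, None, 3, None, 8, None, 9, None, 13, None, 26, None, 29]
Definition: a tree is height-balanced if, at every node, |h(left) - h(right)| <= 1 (empty subtree has height -1).
Bottom-up per-node check:
  node 29: h_left=-1, h_right=-1, diff=0 [OK], height=0
  node 26: h_left=-1, h_right=0, diff=1 [OK], height=1
  node 13: h_left=-1, h_right=1, diff=2 [FAIL (|-1-1|=2 > 1)], height=2
  node 9: h_left=-1, h_right=2, diff=3 [FAIL (|-1-2|=3 > 1)], height=3
  node 8: h_left=-1, h_right=3, diff=4 [FAIL (|-1-3|=4 > 1)], height=4
  node 3: h_left=-1, h_right=4, diff=5 [FAIL (|-1-4|=5 > 1)], height=5
  node 1: h_left=-1, h_right=5, diff=6 [FAIL (|-1-5|=6 > 1)], height=6
Node 13 violates the condition: |-1 - 1| = 2 > 1.
Result: Not balanced


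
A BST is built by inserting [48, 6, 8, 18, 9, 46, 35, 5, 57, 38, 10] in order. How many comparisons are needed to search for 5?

Search path for 5: 48 -> 6 -> 5
Found: True
Comparisons: 3


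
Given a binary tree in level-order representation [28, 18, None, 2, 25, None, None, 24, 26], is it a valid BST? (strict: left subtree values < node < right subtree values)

Level-order array: [28, 18, None, 2, 25, None, None, 24, 26]
Validate using subtree bounds (lo, hi): at each node, require lo < value < hi,
then recurse left with hi=value and right with lo=value.
Preorder trace (stopping at first violation):
  at node 28 with bounds (-inf, +inf): OK
  at node 18 with bounds (-inf, 28): OK
  at node 2 with bounds (-inf, 18): OK
  at node 25 with bounds (18, 28): OK
  at node 24 with bounds (18, 25): OK
  at node 26 with bounds (25, 28): OK
No violation found at any node.
Result: Valid BST


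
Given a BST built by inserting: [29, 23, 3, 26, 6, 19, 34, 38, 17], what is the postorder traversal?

Tree insertion order: [29, 23, 3, 26, 6, 19, 34, 38, 17]
Tree (level-order array): [29, 23, 34, 3, 26, None, 38, None, 6, None, None, None, None, None, 19, 17]
Postorder traversal: [17, 19, 6, 3, 26, 23, 38, 34, 29]


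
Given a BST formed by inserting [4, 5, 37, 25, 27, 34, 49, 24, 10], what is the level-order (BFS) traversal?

Tree insertion order: [4, 5, 37, 25, 27, 34, 49, 24, 10]
Tree (level-order array): [4, None, 5, None, 37, 25, 49, 24, 27, None, None, 10, None, None, 34]
BFS from the root, enqueuing left then right child of each popped node:
  queue [4] -> pop 4, enqueue [5], visited so far: [4]
  queue [5] -> pop 5, enqueue [37], visited so far: [4, 5]
  queue [37] -> pop 37, enqueue [25, 49], visited so far: [4, 5, 37]
  queue [25, 49] -> pop 25, enqueue [24, 27], visited so far: [4, 5, 37, 25]
  queue [49, 24, 27] -> pop 49, enqueue [none], visited so far: [4, 5, 37, 25, 49]
  queue [24, 27] -> pop 24, enqueue [10], visited so far: [4, 5, 37, 25, 49, 24]
  queue [27, 10] -> pop 27, enqueue [34], visited so far: [4, 5, 37, 25, 49, 24, 27]
  queue [10, 34] -> pop 10, enqueue [none], visited so far: [4, 5, 37, 25, 49, 24, 27, 10]
  queue [34] -> pop 34, enqueue [none], visited so far: [4, 5, 37, 25, 49, 24, 27, 10, 34]
Result: [4, 5, 37, 25, 49, 24, 27, 10, 34]


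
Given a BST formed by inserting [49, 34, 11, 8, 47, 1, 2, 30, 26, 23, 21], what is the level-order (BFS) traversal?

Tree insertion order: [49, 34, 11, 8, 47, 1, 2, 30, 26, 23, 21]
Tree (level-order array): [49, 34, None, 11, 47, 8, 30, None, None, 1, None, 26, None, None, 2, 23, None, None, None, 21]
BFS from the root, enqueuing left then right child of each popped node:
  queue [49] -> pop 49, enqueue [34], visited so far: [49]
  queue [34] -> pop 34, enqueue [11, 47], visited so far: [49, 34]
  queue [11, 47] -> pop 11, enqueue [8, 30], visited so far: [49, 34, 11]
  queue [47, 8, 30] -> pop 47, enqueue [none], visited so far: [49, 34, 11, 47]
  queue [8, 30] -> pop 8, enqueue [1], visited so far: [49, 34, 11, 47, 8]
  queue [30, 1] -> pop 30, enqueue [26], visited so far: [49, 34, 11, 47, 8, 30]
  queue [1, 26] -> pop 1, enqueue [2], visited so far: [49, 34, 11, 47, 8, 30, 1]
  queue [26, 2] -> pop 26, enqueue [23], visited so far: [49, 34, 11, 47, 8, 30, 1, 26]
  queue [2, 23] -> pop 2, enqueue [none], visited so far: [49, 34, 11, 47, 8, 30, 1, 26, 2]
  queue [23] -> pop 23, enqueue [21], visited so far: [49, 34, 11, 47, 8, 30, 1, 26, 2, 23]
  queue [21] -> pop 21, enqueue [none], visited so far: [49, 34, 11, 47, 8, 30, 1, 26, 2, 23, 21]
Result: [49, 34, 11, 47, 8, 30, 1, 26, 2, 23, 21]


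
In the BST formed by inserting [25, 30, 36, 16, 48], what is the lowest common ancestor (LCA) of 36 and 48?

Tree insertion order: [25, 30, 36, 16, 48]
Tree (level-order array): [25, 16, 30, None, None, None, 36, None, 48]
In a BST, the LCA of p=36, q=48 is the first node v on the
root-to-leaf path with p <= v <= q (go left if both < v, right if both > v).
Walk from root:
  at 25: both 36 and 48 > 25, go right
  at 30: both 36 and 48 > 30, go right
  at 36: 36 <= 36 <= 48, this is the LCA
LCA = 36


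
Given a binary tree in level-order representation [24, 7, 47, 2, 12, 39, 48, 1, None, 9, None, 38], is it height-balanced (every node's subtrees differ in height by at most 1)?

Tree (level-order array): [24, 7, 47, 2, 12, 39, 48, 1, None, 9, None, 38]
Definition: a tree is height-balanced if, at every node, |h(left) - h(right)| <= 1 (empty subtree has height -1).
Bottom-up per-node check:
  node 1: h_left=-1, h_right=-1, diff=0 [OK], height=0
  node 2: h_left=0, h_right=-1, diff=1 [OK], height=1
  node 9: h_left=-1, h_right=-1, diff=0 [OK], height=0
  node 12: h_left=0, h_right=-1, diff=1 [OK], height=1
  node 7: h_left=1, h_right=1, diff=0 [OK], height=2
  node 38: h_left=-1, h_right=-1, diff=0 [OK], height=0
  node 39: h_left=0, h_right=-1, diff=1 [OK], height=1
  node 48: h_left=-1, h_right=-1, diff=0 [OK], height=0
  node 47: h_left=1, h_right=0, diff=1 [OK], height=2
  node 24: h_left=2, h_right=2, diff=0 [OK], height=3
All nodes satisfy the balance condition.
Result: Balanced


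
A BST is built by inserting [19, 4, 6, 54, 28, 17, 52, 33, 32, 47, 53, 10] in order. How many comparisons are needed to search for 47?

Search path for 47: 19 -> 54 -> 28 -> 52 -> 33 -> 47
Found: True
Comparisons: 6


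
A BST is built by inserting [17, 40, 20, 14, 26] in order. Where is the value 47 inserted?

Starting tree (level order): [17, 14, 40, None, None, 20, None, None, 26]
Insertion path: 17 -> 40
Result: insert 47 as right child of 40
Final tree (level order): [17, 14, 40, None, None, 20, 47, None, 26]


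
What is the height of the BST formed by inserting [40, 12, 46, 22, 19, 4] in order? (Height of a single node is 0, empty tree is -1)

Insertion order: [40, 12, 46, 22, 19, 4]
Tree (level-order array): [40, 12, 46, 4, 22, None, None, None, None, 19]
Compute height bottom-up (empty subtree = -1):
  height(4) = 1 + max(-1, -1) = 0
  height(19) = 1 + max(-1, -1) = 0
  height(22) = 1 + max(0, -1) = 1
  height(12) = 1 + max(0, 1) = 2
  height(46) = 1 + max(-1, -1) = 0
  height(40) = 1 + max(2, 0) = 3
Height = 3


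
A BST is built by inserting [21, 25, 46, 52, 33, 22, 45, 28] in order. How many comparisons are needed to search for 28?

Search path for 28: 21 -> 25 -> 46 -> 33 -> 28
Found: True
Comparisons: 5


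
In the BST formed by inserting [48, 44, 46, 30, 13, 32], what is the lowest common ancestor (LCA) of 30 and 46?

Tree insertion order: [48, 44, 46, 30, 13, 32]
Tree (level-order array): [48, 44, None, 30, 46, 13, 32]
In a BST, the LCA of p=30, q=46 is the first node v on the
root-to-leaf path with p <= v <= q (go left if both < v, right if both > v).
Walk from root:
  at 48: both 30 and 46 < 48, go left
  at 44: 30 <= 44 <= 46, this is the LCA
LCA = 44


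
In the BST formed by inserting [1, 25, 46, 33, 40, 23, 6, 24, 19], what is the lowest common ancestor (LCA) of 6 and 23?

Tree insertion order: [1, 25, 46, 33, 40, 23, 6, 24, 19]
Tree (level-order array): [1, None, 25, 23, 46, 6, 24, 33, None, None, 19, None, None, None, 40]
In a BST, the LCA of p=6, q=23 is the first node v on the
root-to-leaf path with p <= v <= q (go left if both < v, right if both > v).
Walk from root:
  at 1: both 6 and 23 > 1, go right
  at 25: both 6 and 23 < 25, go left
  at 23: 6 <= 23 <= 23, this is the LCA
LCA = 23


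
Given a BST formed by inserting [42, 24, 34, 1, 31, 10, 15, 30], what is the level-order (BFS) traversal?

Tree insertion order: [42, 24, 34, 1, 31, 10, 15, 30]
Tree (level-order array): [42, 24, None, 1, 34, None, 10, 31, None, None, 15, 30]
BFS from the root, enqueuing left then right child of each popped node:
  queue [42] -> pop 42, enqueue [24], visited so far: [42]
  queue [24] -> pop 24, enqueue [1, 34], visited so far: [42, 24]
  queue [1, 34] -> pop 1, enqueue [10], visited so far: [42, 24, 1]
  queue [34, 10] -> pop 34, enqueue [31], visited so far: [42, 24, 1, 34]
  queue [10, 31] -> pop 10, enqueue [15], visited so far: [42, 24, 1, 34, 10]
  queue [31, 15] -> pop 31, enqueue [30], visited so far: [42, 24, 1, 34, 10, 31]
  queue [15, 30] -> pop 15, enqueue [none], visited so far: [42, 24, 1, 34, 10, 31, 15]
  queue [30] -> pop 30, enqueue [none], visited so far: [42, 24, 1, 34, 10, 31, 15, 30]
Result: [42, 24, 1, 34, 10, 31, 15, 30]


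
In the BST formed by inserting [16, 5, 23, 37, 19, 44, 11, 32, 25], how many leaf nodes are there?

Tree built from: [16, 5, 23, 37, 19, 44, 11, 32, 25]
Tree (level-order array): [16, 5, 23, None, 11, 19, 37, None, None, None, None, 32, 44, 25]
Rule: A leaf has 0 children.
Per-node child counts:
  node 16: 2 child(ren)
  node 5: 1 child(ren)
  node 11: 0 child(ren)
  node 23: 2 child(ren)
  node 19: 0 child(ren)
  node 37: 2 child(ren)
  node 32: 1 child(ren)
  node 25: 0 child(ren)
  node 44: 0 child(ren)
Matching nodes: [11, 19, 25, 44]
Count of leaf nodes: 4


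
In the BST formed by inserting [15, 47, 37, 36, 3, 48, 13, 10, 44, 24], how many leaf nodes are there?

Tree built from: [15, 47, 37, 36, 3, 48, 13, 10, 44, 24]
Tree (level-order array): [15, 3, 47, None, 13, 37, 48, 10, None, 36, 44, None, None, None, None, 24]
Rule: A leaf has 0 children.
Per-node child counts:
  node 15: 2 child(ren)
  node 3: 1 child(ren)
  node 13: 1 child(ren)
  node 10: 0 child(ren)
  node 47: 2 child(ren)
  node 37: 2 child(ren)
  node 36: 1 child(ren)
  node 24: 0 child(ren)
  node 44: 0 child(ren)
  node 48: 0 child(ren)
Matching nodes: [10, 24, 44, 48]
Count of leaf nodes: 4


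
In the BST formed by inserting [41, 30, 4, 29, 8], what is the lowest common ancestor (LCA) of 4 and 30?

Tree insertion order: [41, 30, 4, 29, 8]
Tree (level-order array): [41, 30, None, 4, None, None, 29, 8]
In a BST, the LCA of p=4, q=30 is the first node v on the
root-to-leaf path with p <= v <= q (go left if both < v, right if both > v).
Walk from root:
  at 41: both 4 and 30 < 41, go left
  at 30: 4 <= 30 <= 30, this is the LCA
LCA = 30


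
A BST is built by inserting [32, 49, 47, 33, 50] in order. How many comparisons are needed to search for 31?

Search path for 31: 32
Found: False
Comparisons: 1


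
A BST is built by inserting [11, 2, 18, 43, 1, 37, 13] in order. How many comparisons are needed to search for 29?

Search path for 29: 11 -> 18 -> 43 -> 37
Found: False
Comparisons: 4


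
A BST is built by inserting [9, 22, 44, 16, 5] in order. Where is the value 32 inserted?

Starting tree (level order): [9, 5, 22, None, None, 16, 44]
Insertion path: 9 -> 22 -> 44
Result: insert 32 as left child of 44
Final tree (level order): [9, 5, 22, None, None, 16, 44, None, None, 32]


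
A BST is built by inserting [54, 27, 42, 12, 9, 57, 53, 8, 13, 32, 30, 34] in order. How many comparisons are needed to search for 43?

Search path for 43: 54 -> 27 -> 42 -> 53
Found: False
Comparisons: 4


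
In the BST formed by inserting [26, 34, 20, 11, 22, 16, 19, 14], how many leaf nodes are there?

Tree built from: [26, 34, 20, 11, 22, 16, 19, 14]
Tree (level-order array): [26, 20, 34, 11, 22, None, None, None, 16, None, None, 14, 19]
Rule: A leaf has 0 children.
Per-node child counts:
  node 26: 2 child(ren)
  node 20: 2 child(ren)
  node 11: 1 child(ren)
  node 16: 2 child(ren)
  node 14: 0 child(ren)
  node 19: 0 child(ren)
  node 22: 0 child(ren)
  node 34: 0 child(ren)
Matching nodes: [14, 19, 22, 34]
Count of leaf nodes: 4


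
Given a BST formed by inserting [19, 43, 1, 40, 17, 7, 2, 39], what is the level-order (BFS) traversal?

Tree insertion order: [19, 43, 1, 40, 17, 7, 2, 39]
Tree (level-order array): [19, 1, 43, None, 17, 40, None, 7, None, 39, None, 2]
BFS from the root, enqueuing left then right child of each popped node:
  queue [19] -> pop 19, enqueue [1, 43], visited so far: [19]
  queue [1, 43] -> pop 1, enqueue [17], visited so far: [19, 1]
  queue [43, 17] -> pop 43, enqueue [40], visited so far: [19, 1, 43]
  queue [17, 40] -> pop 17, enqueue [7], visited so far: [19, 1, 43, 17]
  queue [40, 7] -> pop 40, enqueue [39], visited so far: [19, 1, 43, 17, 40]
  queue [7, 39] -> pop 7, enqueue [2], visited so far: [19, 1, 43, 17, 40, 7]
  queue [39, 2] -> pop 39, enqueue [none], visited so far: [19, 1, 43, 17, 40, 7, 39]
  queue [2] -> pop 2, enqueue [none], visited so far: [19, 1, 43, 17, 40, 7, 39, 2]
Result: [19, 1, 43, 17, 40, 7, 39, 2]


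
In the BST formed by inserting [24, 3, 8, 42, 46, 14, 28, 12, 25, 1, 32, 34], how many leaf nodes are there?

Tree built from: [24, 3, 8, 42, 46, 14, 28, 12, 25, 1, 32, 34]
Tree (level-order array): [24, 3, 42, 1, 8, 28, 46, None, None, None, 14, 25, 32, None, None, 12, None, None, None, None, 34]
Rule: A leaf has 0 children.
Per-node child counts:
  node 24: 2 child(ren)
  node 3: 2 child(ren)
  node 1: 0 child(ren)
  node 8: 1 child(ren)
  node 14: 1 child(ren)
  node 12: 0 child(ren)
  node 42: 2 child(ren)
  node 28: 2 child(ren)
  node 25: 0 child(ren)
  node 32: 1 child(ren)
  node 34: 0 child(ren)
  node 46: 0 child(ren)
Matching nodes: [1, 12, 25, 34, 46]
Count of leaf nodes: 5


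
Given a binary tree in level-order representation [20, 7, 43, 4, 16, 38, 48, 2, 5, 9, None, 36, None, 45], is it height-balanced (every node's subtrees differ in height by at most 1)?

Tree (level-order array): [20, 7, 43, 4, 16, 38, 48, 2, 5, 9, None, 36, None, 45]
Definition: a tree is height-balanced if, at every node, |h(left) - h(right)| <= 1 (empty subtree has height -1).
Bottom-up per-node check:
  node 2: h_left=-1, h_right=-1, diff=0 [OK], height=0
  node 5: h_left=-1, h_right=-1, diff=0 [OK], height=0
  node 4: h_left=0, h_right=0, diff=0 [OK], height=1
  node 9: h_left=-1, h_right=-1, diff=0 [OK], height=0
  node 16: h_left=0, h_right=-1, diff=1 [OK], height=1
  node 7: h_left=1, h_right=1, diff=0 [OK], height=2
  node 36: h_left=-1, h_right=-1, diff=0 [OK], height=0
  node 38: h_left=0, h_right=-1, diff=1 [OK], height=1
  node 45: h_left=-1, h_right=-1, diff=0 [OK], height=0
  node 48: h_left=0, h_right=-1, diff=1 [OK], height=1
  node 43: h_left=1, h_right=1, diff=0 [OK], height=2
  node 20: h_left=2, h_right=2, diff=0 [OK], height=3
All nodes satisfy the balance condition.
Result: Balanced


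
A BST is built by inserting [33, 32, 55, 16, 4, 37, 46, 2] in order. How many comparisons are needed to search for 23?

Search path for 23: 33 -> 32 -> 16
Found: False
Comparisons: 3


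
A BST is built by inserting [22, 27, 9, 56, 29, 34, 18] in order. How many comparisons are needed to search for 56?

Search path for 56: 22 -> 27 -> 56
Found: True
Comparisons: 3


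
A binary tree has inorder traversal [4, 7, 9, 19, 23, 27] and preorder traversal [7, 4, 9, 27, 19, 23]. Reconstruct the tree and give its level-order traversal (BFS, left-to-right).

Inorder:  [4, 7, 9, 19, 23, 27]
Preorder: [7, 4, 9, 27, 19, 23]
Algorithm: preorder visits root first, so consume preorder in order;
for each root, split the current inorder slice at that value into
left-subtree inorder and right-subtree inorder, then recurse.
Recursive splits:
  root=7; inorder splits into left=[4], right=[9, 19, 23, 27]
  root=4; inorder splits into left=[], right=[]
  root=9; inorder splits into left=[], right=[19, 23, 27]
  root=27; inorder splits into left=[19, 23], right=[]
  root=19; inorder splits into left=[], right=[23]
  root=23; inorder splits into left=[], right=[]
Reconstructed level-order: [7, 4, 9, 27, 19, 23]


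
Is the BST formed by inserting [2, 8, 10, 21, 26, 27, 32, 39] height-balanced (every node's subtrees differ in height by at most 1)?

Tree (level-order array): [2, None, 8, None, 10, None, 21, None, 26, None, 27, None, 32, None, 39]
Definition: a tree is height-balanced if, at every node, |h(left) - h(right)| <= 1 (empty subtree has height -1).
Bottom-up per-node check:
  node 39: h_left=-1, h_right=-1, diff=0 [OK], height=0
  node 32: h_left=-1, h_right=0, diff=1 [OK], height=1
  node 27: h_left=-1, h_right=1, diff=2 [FAIL (|-1-1|=2 > 1)], height=2
  node 26: h_left=-1, h_right=2, diff=3 [FAIL (|-1-2|=3 > 1)], height=3
  node 21: h_left=-1, h_right=3, diff=4 [FAIL (|-1-3|=4 > 1)], height=4
  node 10: h_left=-1, h_right=4, diff=5 [FAIL (|-1-4|=5 > 1)], height=5
  node 8: h_left=-1, h_right=5, diff=6 [FAIL (|-1-5|=6 > 1)], height=6
  node 2: h_left=-1, h_right=6, diff=7 [FAIL (|-1-6|=7 > 1)], height=7
Node 27 violates the condition: |-1 - 1| = 2 > 1.
Result: Not balanced


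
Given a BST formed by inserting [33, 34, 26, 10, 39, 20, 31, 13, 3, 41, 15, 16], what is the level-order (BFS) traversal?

Tree insertion order: [33, 34, 26, 10, 39, 20, 31, 13, 3, 41, 15, 16]
Tree (level-order array): [33, 26, 34, 10, 31, None, 39, 3, 20, None, None, None, 41, None, None, 13, None, None, None, None, 15, None, 16]
BFS from the root, enqueuing left then right child of each popped node:
  queue [33] -> pop 33, enqueue [26, 34], visited so far: [33]
  queue [26, 34] -> pop 26, enqueue [10, 31], visited so far: [33, 26]
  queue [34, 10, 31] -> pop 34, enqueue [39], visited so far: [33, 26, 34]
  queue [10, 31, 39] -> pop 10, enqueue [3, 20], visited so far: [33, 26, 34, 10]
  queue [31, 39, 3, 20] -> pop 31, enqueue [none], visited so far: [33, 26, 34, 10, 31]
  queue [39, 3, 20] -> pop 39, enqueue [41], visited so far: [33, 26, 34, 10, 31, 39]
  queue [3, 20, 41] -> pop 3, enqueue [none], visited so far: [33, 26, 34, 10, 31, 39, 3]
  queue [20, 41] -> pop 20, enqueue [13], visited so far: [33, 26, 34, 10, 31, 39, 3, 20]
  queue [41, 13] -> pop 41, enqueue [none], visited so far: [33, 26, 34, 10, 31, 39, 3, 20, 41]
  queue [13] -> pop 13, enqueue [15], visited so far: [33, 26, 34, 10, 31, 39, 3, 20, 41, 13]
  queue [15] -> pop 15, enqueue [16], visited so far: [33, 26, 34, 10, 31, 39, 3, 20, 41, 13, 15]
  queue [16] -> pop 16, enqueue [none], visited so far: [33, 26, 34, 10, 31, 39, 3, 20, 41, 13, 15, 16]
Result: [33, 26, 34, 10, 31, 39, 3, 20, 41, 13, 15, 16]


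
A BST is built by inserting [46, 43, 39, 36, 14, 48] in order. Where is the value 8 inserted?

Starting tree (level order): [46, 43, 48, 39, None, None, None, 36, None, 14]
Insertion path: 46 -> 43 -> 39 -> 36 -> 14
Result: insert 8 as left child of 14
Final tree (level order): [46, 43, 48, 39, None, None, None, 36, None, 14, None, 8]


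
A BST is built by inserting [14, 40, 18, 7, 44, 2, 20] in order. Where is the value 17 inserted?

Starting tree (level order): [14, 7, 40, 2, None, 18, 44, None, None, None, 20]
Insertion path: 14 -> 40 -> 18
Result: insert 17 as left child of 18
Final tree (level order): [14, 7, 40, 2, None, 18, 44, None, None, 17, 20]


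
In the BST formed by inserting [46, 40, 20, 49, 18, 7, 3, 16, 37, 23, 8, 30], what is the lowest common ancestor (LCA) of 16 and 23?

Tree insertion order: [46, 40, 20, 49, 18, 7, 3, 16, 37, 23, 8, 30]
Tree (level-order array): [46, 40, 49, 20, None, None, None, 18, 37, 7, None, 23, None, 3, 16, None, 30, None, None, 8]
In a BST, the LCA of p=16, q=23 is the first node v on the
root-to-leaf path with p <= v <= q (go left if both < v, right if both > v).
Walk from root:
  at 46: both 16 and 23 < 46, go left
  at 40: both 16 and 23 < 40, go left
  at 20: 16 <= 20 <= 23, this is the LCA
LCA = 20


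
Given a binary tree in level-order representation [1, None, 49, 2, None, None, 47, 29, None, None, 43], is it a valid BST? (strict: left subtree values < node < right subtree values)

Level-order array: [1, None, 49, 2, None, None, 47, 29, None, None, 43]
Validate using subtree bounds (lo, hi): at each node, require lo < value < hi,
then recurse left with hi=value and right with lo=value.
Preorder trace (stopping at first violation):
  at node 1 with bounds (-inf, +inf): OK
  at node 49 with bounds (1, +inf): OK
  at node 2 with bounds (1, 49): OK
  at node 47 with bounds (2, 49): OK
  at node 29 with bounds (2, 47): OK
  at node 43 with bounds (29, 47): OK
No violation found at any node.
Result: Valid BST


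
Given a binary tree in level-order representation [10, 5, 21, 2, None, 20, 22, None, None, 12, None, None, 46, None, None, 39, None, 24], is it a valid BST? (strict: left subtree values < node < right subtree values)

Level-order array: [10, 5, 21, 2, None, 20, 22, None, None, 12, None, None, 46, None, None, 39, None, 24]
Validate using subtree bounds (lo, hi): at each node, require lo < value < hi,
then recurse left with hi=value and right with lo=value.
Preorder trace (stopping at first violation):
  at node 10 with bounds (-inf, +inf): OK
  at node 5 with bounds (-inf, 10): OK
  at node 2 with bounds (-inf, 5): OK
  at node 21 with bounds (10, +inf): OK
  at node 20 with bounds (10, 21): OK
  at node 12 with bounds (10, 20): OK
  at node 22 with bounds (21, +inf): OK
  at node 46 with bounds (22, +inf): OK
  at node 39 with bounds (22, 46): OK
  at node 24 with bounds (22, 39): OK
No violation found at any node.
Result: Valid BST


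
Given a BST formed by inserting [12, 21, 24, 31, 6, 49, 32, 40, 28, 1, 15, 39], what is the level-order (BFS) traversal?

Tree insertion order: [12, 21, 24, 31, 6, 49, 32, 40, 28, 1, 15, 39]
Tree (level-order array): [12, 6, 21, 1, None, 15, 24, None, None, None, None, None, 31, 28, 49, None, None, 32, None, None, 40, 39]
BFS from the root, enqueuing left then right child of each popped node:
  queue [12] -> pop 12, enqueue [6, 21], visited so far: [12]
  queue [6, 21] -> pop 6, enqueue [1], visited so far: [12, 6]
  queue [21, 1] -> pop 21, enqueue [15, 24], visited so far: [12, 6, 21]
  queue [1, 15, 24] -> pop 1, enqueue [none], visited so far: [12, 6, 21, 1]
  queue [15, 24] -> pop 15, enqueue [none], visited so far: [12, 6, 21, 1, 15]
  queue [24] -> pop 24, enqueue [31], visited so far: [12, 6, 21, 1, 15, 24]
  queue [31] -> pop 31, enqueue [28, 49], visited so far: [12, 6, 21, 1, 15, 24, 31]
  queue [28, 49] -> pop 28, enqueue [none], visited so far: [12, 6, 21, 1, 15, 24, 31, 28]
  queue [49] -> pop 49, enqueue [32], visited so far: [12, 6, 21, 1, 15, 24, 31, 28, 49]
  queue [32] -> pop 32, enqueue [40], visited so far: [12, 6, 21, 1, 15, 24, 31, 28, 49, 32]
  queue [40] -> pop 40, enqueue [39], visited so far: [12, 6, 21, 1, 15, 24, 31, 28, 49, 32, 40]
  queue [39] -> pop 39, enqueue [none], visited so far: [12, 6, 21, 1, 15, 24, 31, 28, 49, 32, 40, 39]
Result: [12, 6, 21, 1, 15, 24, 31, 28, 49, 32, 40, 39]


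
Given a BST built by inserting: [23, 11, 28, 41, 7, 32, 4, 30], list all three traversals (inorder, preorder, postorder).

Tree insertion order: [23, 11, 28, 41, 7, 32, 4, 30]
Tree (level-order array): [23, 11, 28, 7, None, None, 41, 4, None, 32, None, None, None, 30]
Inorder (L, root, R): [4, 7, 11, 23, 28, 30, 32, 41]
Preorder (root, L, R): [23, 11, 7, 4, 28, 41, 32, 30]
Postorder (L, R, root): [4, 7, 11, 30, 32, 41, 28, 23]


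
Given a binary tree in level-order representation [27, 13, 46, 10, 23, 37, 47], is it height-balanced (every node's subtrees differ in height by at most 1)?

Tree (level-order array): [27, 13, 46, 10, 23, 37, 47]
Definition: a tree is height-balanced if, at every node, |h(left) - h(right)| <= 1 (empty subtree has height -1).
Bottom-up per-node check:
  node 10: h_left=-1, h_right=-1, diff=0 [OK], height=0
  node 23: h_left=-1, h_right=-1, diff=0 [OK], height=0
  node 13: h_left=0, h_right=0, diff=0 [OK], height=1
  node 37: h_left=-1, h_right=-1, diff=0 [OK], height=0
  node 47: h_left=-1, h_right=-1, diff=0 [OK], height=0
  node 46: h_left=0, h_right=0, diff=0 [OK], height=1
  node 27: h_left=1, h_right=1, diff=0 [OK], height=2
All nodes satisfy the balance condition.
Result: Balanced


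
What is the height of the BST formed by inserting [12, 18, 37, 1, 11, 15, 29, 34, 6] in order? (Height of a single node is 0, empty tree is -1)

Insertion order: [12, 18, 37, 1, 11, 15, 29, 34, 6]
Tree (level-order array): [12, 1, 18, None, 11, 15, 37, 6, None, None, None, 29, None, None, None, None, 34]
Compute height bottom-up (empty subtree = -1):
  height(6) = 1 + max(-1, -1) = 0
  height(11) = 1 + max(0, -1) = 1
  height(1) = 1 + max(-1, 1) = 2
  height(15) = 1 + max(-1, -1) = 0
  height(34) = 1 + max(-1, -1) = 0
  height(29) = 1 + max(-1, 0) = 1
  height(37) = 1 + max(1, -1) = 2
  height(18) = 1 + max(0, 2) = 3
  height(12) = 1 + max(2, 3) = 4
Height = 4


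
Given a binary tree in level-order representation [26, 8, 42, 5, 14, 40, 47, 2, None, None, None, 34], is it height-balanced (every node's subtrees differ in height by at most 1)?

Tree (level-order array): [26, 8, 42, 5, 14, 40, 47, 2, None, None, None, 34]
Definition: a tree is height-balanced if, at every node, |h(left) - h(right)| <= 1 (empty subtree has height -1).
Bottom-up per-node check:
  node 2: h_left=-1, h_right=-1, diff=0 [OK], height=0
  node 5: h_left=0, h_right=-1, diff=1 [OK], height=1
  node 14: h_left=-1, h_right=-1, diff=0 [OK], height=0
  node 8: h_left=1, h_right=0, diff=1 [OK], height=2
  node 34: h_left=-1, h_right=-1, diff=0 [OK], height=0
  node 40: h_left=0, h_right=-1, diff=1 [OK], height=1
  node 47: h_left=-1, h_right=-1, diff=0 [OK], height=0
  node 42: h_left=1, h_right=0, diff=1 [OK], height=2
  node 26: h_left=2, h_right=2, diff=0 [OK], height=3
All nodes satisfy the balance condition.
Result: Balanced


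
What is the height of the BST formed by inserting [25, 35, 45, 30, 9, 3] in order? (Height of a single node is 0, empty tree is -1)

Insertion order: [25, 35, 45, 30, 9, 3]
Tree (level-order array): [25, 9, 35, 3, None, 30, 45]
Compute height bottom-up (empty subtree = -1):
  height(3) = 1 + max(-1, -1) = 0
  height(9) = 1 + max(0, -1) = 1
  height(30) = 1 + max(-1, -1) = 0
  height(45) = 1 + max(-1, -1) = 0
  height(35) = 1 + max(0, 0) = 1
  height(25) = 1 + max(1, 1) = 2
Height = 2


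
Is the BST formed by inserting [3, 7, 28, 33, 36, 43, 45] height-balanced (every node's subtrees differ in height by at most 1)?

Tree (level-order array): [3, None, 7, None, 28, None, 33, None, 36, None, 43, None, 45]
Definition: a tree is height-balanced if, at every node, |h(left) - h(right)| <= 1 (empty subtree has height -1).
Bottom-up per-node check:
  node 45: h_left=-1, h_right=-1, diff=0 [OK], height=0
  node 43: h_left=-1, h_right=0, diff=1 [OK], height=1
  node 36: h_left=-1, h_right=1, diff=2 [FAIL (|-1-1|=2 > 1)], height=2
  node 33: h_left=-1, h_right=2, diff=3 [FAIL (|-1-2|=3 > 1)], height=3
  node 28: h_left=-1, h_right=3, diff=4 [FAIL (|-1-3|=4 > 1)], height=4
  node 7: h_left=-1, h_right=4, diff=5 [FAIL (|-1-4|=5 > 1)], height=5
  node 3: h_left=-1, h_right=5, diff=6 [FAIL (|-1-5|=6 > 1)], height=6
Node 36 violates the condition: |-1 - 1| = 2 > 1.
Result: Not balanced


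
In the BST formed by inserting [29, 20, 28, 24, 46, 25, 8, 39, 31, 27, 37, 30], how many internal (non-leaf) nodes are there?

Tree built from: [29, 20, 28, 24, 46, 25, 8, 39, 31, 27, 37, 30]
Tree (level-order array): [29, 20, 46, 8, 28, 39, None, None, None, 24, None, 31, None, None, 25, 30, 37, None, 27]
Rule: An internal node has at least one child.
Per-node child counts:
  node 29: 2 child(ren)
  node 20: 2 child(ren)
  node 8: 0 child(ren)
  node 28: 1 child(ren)
  node 24: 1 child(ren)
  node 25: 1 child(ren)
  node 27: 0 child(ren)
  node 46: 1 child(ren)
  node 39: 1 child(ren)
  node 31: 2 child(ren)
  node 30: 0 child(ren)
  node 37: 0 child(ren)
Matching nodes: [29, 20, 28, 24, 25, 46, 39, 31]
Count of internal (non-leaf) nodes: 8


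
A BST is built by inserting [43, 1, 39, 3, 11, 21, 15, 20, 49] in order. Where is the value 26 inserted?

Starting tree (level order): [43, 1, 49, None, 39, None, None, 3, None, None, 11, None, 21, 15, None, None, 20]
Insertion path: 43 -> 1 -> 39 -> 3 -> 11 -> 21
Result: insert 26 as right child of 21
Final tree (level order): [43, 1, 49, None, 39, None, None, 3, None, None, 11, None, 21, 15, 26, None, 20]


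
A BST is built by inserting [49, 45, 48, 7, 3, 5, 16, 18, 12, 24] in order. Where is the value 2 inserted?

Starting tree (level order): [49, 45, None, 7, 48, 3, 16, None, None, None, 5, 12, 18, None, None, None, None, None, 24]
Insertion path: 49 -> 45 -> 7 -> 3
Result: insert 2 as left child of 3
Final tree (level order): [49, 45, None, 7, 48, 3, 16, None, None, 2, 5, 12, 18, None, None, None, None, None, None, None, 24]


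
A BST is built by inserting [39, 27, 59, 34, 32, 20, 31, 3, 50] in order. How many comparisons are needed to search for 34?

Search path for 34: 39 -> 27 -> 34
Found: True
Comparisons: 3


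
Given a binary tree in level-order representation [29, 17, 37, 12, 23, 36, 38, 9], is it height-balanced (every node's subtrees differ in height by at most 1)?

Tree (level-order array): [29, 17, 37, 12, 23, 36, 38, 9]
Definition: a tree is height-balanced if, at every node, |h(left) - h(right)| <= 1 (empty subtree has height -1).
Bottom-up per-node check:
  node 9: h_left=-1, h_right=-1, diff=0 [OK], height=0
  node 12: h_left=0, h_right=-1, diff=1 [OK], height=1
  node 23: h_left=-1, h_right=-1, diff=0 [OK], height=0
  node 17: h_left=1, h_right=0, diff=1 [OK], height=2
  node 36: h_left=-1, h_right=-1, diff=0 [OK], height=0
  node 38: h_left=-1, h_right=-1, diff=0 [OK], height=0
  node 37: h_left=0, h_right=0, diff=0 [OK], height=1
  node 29: h_left=2, h_right=1, diff=1 [OK], height=3
All nodes satisfy the balance condition.
Result: Balanced


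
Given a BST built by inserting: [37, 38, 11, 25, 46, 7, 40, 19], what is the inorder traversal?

Tree insertion order: [37, 38, 11, 25, 46, 7, 40, 19]
Tree (level-order array): [37, 11, 38, 7, 25, None, 46, None, None, 19, None, 40]
Inorder traversal: [7, 11, 19, 25, 37, 38, 40, 46]


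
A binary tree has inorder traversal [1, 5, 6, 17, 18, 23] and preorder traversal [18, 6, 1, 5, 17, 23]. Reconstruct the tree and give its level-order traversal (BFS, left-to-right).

Inorder:  [1, 5, 6, 17, 18, 23]
Preorder: [18, 6, 1, 5, 17, 23]
Algorithm: preorder visits root first, so consume preorder in order;
for each root, split the current inorder slice at that value into
left-subtree inorder and right-subtree inorder, then recurse.
Recursive splits:
  root=18; inorder splits into left=[1, 5, 6, 17], right=[23]
  root=6; inorder splits into left=[1, 5], right=[17]
  root=1; inorder splits into left=[], right=[5]
  root=5; inorder splits into left=[], right=[]
  root=17; inorder splits into left=[], right=[]
  root=23; inorder splits into left=[], right=[]
Reconstructed level-order: [18, 6, 23, 1, 17, 5]


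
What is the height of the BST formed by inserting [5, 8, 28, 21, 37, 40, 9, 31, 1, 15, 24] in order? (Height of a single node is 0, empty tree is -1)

Insertion order: [5, 8, 28, 21, 37, 40, 9, 31, 1, 15, 24]
Tree (level-order array): [5, 1, 8, None, None, None, 28, 21, 37, 9, 24, 31, 40, None, 15]
Compute height bottom-up (empty subtree = -1):
  height(1) = 1 + max(-1, -1) = 0
  height(15) = 1 + max(-1, -1) = 0
  height(9) = 1 + max(-1, 0) = 1
  height(24) = 1 + max(-1, -1) = 0
  height(21) = 1 + max(1, 0) = 2
  height(31) = 1 + max(-1, -1) = 0
  height(40) = 1 + max(-1, -1) = 0
  height(37) = 1 + max(0, 0) = 1
  height(28) = 1 + max(2, 1) = 3
  height(8) = 1 + max(-1, 3) = 4
  height(5) = 1 + max(0, 4) = 5
Height = 5


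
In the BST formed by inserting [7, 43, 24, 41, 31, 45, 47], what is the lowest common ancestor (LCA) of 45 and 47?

Tree insertion order: [7, 43, 24, 41, 31, 45, 47]
Tree (level-order array): [7, None, 43, 24, 45, None, 41, None, 47, 31]
In a BST, the LCA of p=45, q=47 is the first node v on the
root-to-leaf path with p <= v <= q (go left if both < v, right if both > v).
Walk from root:
  at 7: both 45 and 47 > 7, go right
  at 43: both 45 and 47 > 43, go right
  at 45: 45 <= 45 <= 47, this is the LCA
LCA = 45


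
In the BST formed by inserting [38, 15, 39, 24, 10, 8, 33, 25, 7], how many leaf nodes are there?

Tree built from: [38, 15, 39, 24, 10, 8, 33, 25, 7]
Tree (level-order array): [38, 15, 39, 10, 24, None, None, 8, None, None, 33, 7, None, 25]
Rule: A leaf has 0 children.
Per-node child counts:
  node 38: 2 child(ren)
  node 15: 2 child(ren)
  node 10: 1 child(ren)
  node 8: 1 child(ren)
  node 7: 0 child(ren)
  node 24: 1 child(ren)
  node 33: 1 child(ren)
  node 25: 0 child(ren)
  node 39: 0 child(ren)
Matching nodes: [7, 25, 39]
Count of leaf nodes: 3


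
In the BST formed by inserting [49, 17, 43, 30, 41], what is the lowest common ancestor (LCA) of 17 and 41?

Tree insertion order: [49, 17, 43, 30, 41]
Tree (level-order array): [49, 17, None, None, 43, 30, None, None, 41]
In a BST, the LCA of p=17, q=41 is the first node v on the
root-to-leaf path with p <= v <= q (go left if both < v, right if both > v).
Walk from root:
  at 49: both 17 and 41 < 49, go left
  at 17: 17 <= 17 <= 41, this is the LCA
LCA = 17


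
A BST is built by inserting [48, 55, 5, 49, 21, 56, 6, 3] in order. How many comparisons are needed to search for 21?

Search path for 21: 48 -> 5 -> 21
Found: True
Comparisons: 3


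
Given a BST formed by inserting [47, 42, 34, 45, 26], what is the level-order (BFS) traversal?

Tree insertion order: [47, 42, 34, 45, 26]
Tree (level-order array): [47, 42, None, 34, 45, 26]
BFS from the root, enqueuing left then right child of each popped node:
  queue [47] -> pop 47, enqueue [42], visited so far: [47]
  queue [42] -> pop 42, enqueue [34, 45], visited so far: [47, 42]
  queue [34, 45] -> pop 34, enqueue [26], visited so far: [47, 42, 34]
  queue [45, 26] -> pop 45, enqueue [none], visited so far: [47, 42, 34, 45]
  queue [26] -> pop 26, enqueue [none], visited so far: [47, 42, 34, 45, 26]
Result: [47, 42, 34, 45, 26]
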